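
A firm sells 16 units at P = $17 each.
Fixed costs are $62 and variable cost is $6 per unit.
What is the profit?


Total Revenue = P * Q = 17 * 16 = $272
Total Cost = FC + VC*Q = 62 + 6*16 = $158
Profit = TR - TC = 272 - 158 = $114

$114


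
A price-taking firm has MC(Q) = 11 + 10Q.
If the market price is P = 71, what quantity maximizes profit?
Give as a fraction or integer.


In perfect competition, profit is maximized where P = MC.
71 = 11 + 10Q
60 = 10Q
Q* = 60/10 = 6

6


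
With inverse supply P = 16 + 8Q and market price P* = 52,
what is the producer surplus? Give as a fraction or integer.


Minimum supply price (at Q=0): P_min = 16
Quantity supplied at P* = 52:
Q* = (52 - 16)/8 = 9/2
PS = (1/2) * Q* * (P* - P_min)
PS = (1/2) * 9/2 * (52 - 16)
PS = (1/2) * 9/2 * 36 = 81

81


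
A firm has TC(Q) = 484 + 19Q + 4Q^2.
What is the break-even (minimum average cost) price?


AC(Q) = 484/Q + 19 + 4Q
To minimize: dAC/dQ = -484/Q^2 + 4 = 0
Q^2 = 484/4 = 121
Q* = 11
Min AC = 484/11 + 19 + 4*11
Min AC = 44 + 19 + 44 = 107

107


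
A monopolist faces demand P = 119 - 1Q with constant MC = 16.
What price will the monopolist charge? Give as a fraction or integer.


MR = 119 - 2Q
Set MR = MC: 119 - 2Q = 16
Q* = 103/2
Substitute into demand:
P* = 119 - 1*103/2 = 135/2

135/2


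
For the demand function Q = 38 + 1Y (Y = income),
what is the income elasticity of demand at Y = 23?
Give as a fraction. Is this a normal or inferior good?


dQ/dY = 1
At Y = 23: Q = 38 + 1*23 = 61
Ey = (dQ/dY)(Y/Q) = 1 * 23 / 61 = 23/61
Since Ey > 0, this is a normal good.

23/61 (normal good)


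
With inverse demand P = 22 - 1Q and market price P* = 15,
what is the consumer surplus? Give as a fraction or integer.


Maximum willingness to pay (at Q=0): P_max = 22
Quantity demanded at P* = 15:
Q* = (22 - 15)/1 = 7
CS = (1/2) * Q* * (P_max - P*)
CS = (1/2) * 7 * (22 - 15)
CS = (1/2) * 7 * 7 = 49/2

49/2


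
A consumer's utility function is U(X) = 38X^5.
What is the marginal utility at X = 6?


MU = dU/dX = 38*5*X^(5-1)
MU = 190*X^4
At X = 6:
MU = 190 * 6^4
MU = 190 * 1296 = 246240

246240


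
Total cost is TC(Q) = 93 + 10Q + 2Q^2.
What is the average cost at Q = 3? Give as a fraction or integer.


TC(3) = 93 + 10*3 + 2*3^2
TC(3) = 93 + 30 + 18 = 141
AC = TC/Q = 141/3 = 47

47


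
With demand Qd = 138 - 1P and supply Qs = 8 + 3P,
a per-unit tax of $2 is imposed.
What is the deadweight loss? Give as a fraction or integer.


Pre-tax equilibrium quantity: Q* = 211/2
Post-tax equilibrium quantity: Q_tax = 104
Reduction in quantity: Q* - Q_tax = 3/2
DWL = (1/2) * tax * (Q* - Q_tax)
DWL = (1/2) * 2 * 3/2 = 3/2

3/2


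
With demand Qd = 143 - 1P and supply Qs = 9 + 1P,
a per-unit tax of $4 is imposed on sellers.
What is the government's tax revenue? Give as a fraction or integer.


With tax on sellers, new supply: Qs' = 9 + 1(P - 4)
= 5 + 1P
New equilibrium quantity:
Q_new = 74
Tax revenue = tax * Q_new = 4 * 74 = 296

296


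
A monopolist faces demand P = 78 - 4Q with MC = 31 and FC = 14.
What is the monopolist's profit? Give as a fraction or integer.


MR = MC: 78 - 8Q = 31
Q* = 47/8
P* = 78 - 4*47/8 = 109/2
Profit = (P* - MC)*Q* - FC
= (109/2 - 31)*47/8 - 14
= 47/2*47/8 - 14
= 2209/16 - 14 = 1985/16

1985/16


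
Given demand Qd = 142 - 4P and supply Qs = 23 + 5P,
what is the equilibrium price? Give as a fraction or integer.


At equilibrium, Qd = Qs.
142 - 4P = 23 + 5P
142 - 23 = 4P + 5P
119 = 9P
P* = 119/9 = 119/9

119/9


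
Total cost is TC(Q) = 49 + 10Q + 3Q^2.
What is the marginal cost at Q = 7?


MC = dTC/dQ = 10 + 2*3*Q
At Q = 7:
MC = 10 + 6*7
MC = 10 + 42 = 52

52


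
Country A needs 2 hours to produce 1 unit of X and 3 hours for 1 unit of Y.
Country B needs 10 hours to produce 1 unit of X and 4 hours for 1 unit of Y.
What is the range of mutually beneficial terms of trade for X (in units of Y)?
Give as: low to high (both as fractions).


Opportunity cost of X for Country A = hours_X / hours_Y = 2/3 = 2/3 units of Y
Opportunity cost of X for Country B = hours_X / hours_Y = 10/4 = 5/2 units of Y
Terms of trade must be between the two opportunity costs.
Range: 2/3 to 5/2

2/3 to 5/2


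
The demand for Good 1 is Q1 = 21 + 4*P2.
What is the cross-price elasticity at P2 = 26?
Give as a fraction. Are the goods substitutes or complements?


dQ1/dP2 = 4
At P2 = 26: Q1 = 21 + 4*26 = 125
Exy = (dQ1/dP2)(P2/Q1) = 4 * 26 / 125 = 104/125
Since Exy > 0, the goods are substitutes.

104/125 (substitutes)


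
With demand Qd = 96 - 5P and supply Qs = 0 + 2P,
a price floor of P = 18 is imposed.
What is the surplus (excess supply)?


At P = 18:
Qd = 96 - 5*18 = 6
Qs = 0 + 2*18 = 36
Surplus = Qs - Qd = 36 - 6 = 30

30


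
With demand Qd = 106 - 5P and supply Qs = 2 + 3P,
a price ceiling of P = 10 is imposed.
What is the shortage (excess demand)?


At P = 10:
Qd = 106 - 5*10 = 56
Qs = 2 + 3*10 = 32
Shortage = Qd - Qs = 56 - 32 = 24

24


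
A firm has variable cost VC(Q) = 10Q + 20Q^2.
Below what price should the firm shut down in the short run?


AVC(Q) = VC(Q)/Q = 10 + 20Q
AVC is increasing in Q, so minimum AVC is at Q -> 0+.
Min AVC = 10
The firm should shut down if P < 10.

10


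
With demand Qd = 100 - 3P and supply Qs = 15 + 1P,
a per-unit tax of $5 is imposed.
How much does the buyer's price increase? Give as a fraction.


With a per-unit tax, the buyer's price increase depends on relative slopes.
Supply slope: d = 1, Demand slope: b = 3
Buyer's price increase = d * tax / (b + d)
= 1 * 5 / (3 + 1)
= 5 / 4 = 5/4

5/4


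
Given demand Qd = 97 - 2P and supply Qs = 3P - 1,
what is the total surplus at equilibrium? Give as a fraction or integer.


Find equilibrium: 97 - 2P = 3P - 1
97 + 1 = 5P
P* = 98/5 = 98/5
Q* = 3*98/5 - 1 = 289/5
Inverse demand: P = 97/2 - Q/2, so P_max = 97/2
Inverse supply: P = 1/3 + Q/3, so P_min = 1/3
CS = (1/2) * 289/5 * (97/2 - 98/5) = 83521/100
PS = (1/2) * 289/5 * (98/5 - 1/3) = 83521/150
TS = CS + PS = 83521/100 + 83521/150 = 83521/60

83521/60


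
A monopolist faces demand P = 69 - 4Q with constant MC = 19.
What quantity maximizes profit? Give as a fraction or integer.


TR = P*Q = (69 - 4Q)Q = 69Q - 4Q^2
MR = dTR/dQ = 69 - 8Q
Set MR = MC:
69 - 8Q = 19
50 = 8Q
Q* = 50/8 = 25/4

25/4


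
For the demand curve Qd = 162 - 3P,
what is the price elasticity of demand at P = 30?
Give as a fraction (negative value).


dQ/dP = -3
At P = 30: Q = 162 - 3*30 = 72
E = (dQ/dP)(P/Q) = (-3)(30/72) = -5/4

-5/4


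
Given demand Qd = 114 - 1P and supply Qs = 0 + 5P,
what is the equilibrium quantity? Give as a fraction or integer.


First find equilibrium price:
114 - 1P = 0 + 5P
P* = 114/6 = 19
Then substitute into demand:
Q* = 114 - 1 * 19 = 95

95


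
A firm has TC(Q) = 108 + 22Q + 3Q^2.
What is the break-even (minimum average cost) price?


AC(Q) = 108/Q + 22 + 3Q
To minimize: dAC/dQ = -108/Q^2 + 3 = 0
Q^2 = 108/3 = 36
Q* = 6
Min AC = 108/6 + 22 + 3*6
Min AC = 18 + 22 + 18 = 58

58


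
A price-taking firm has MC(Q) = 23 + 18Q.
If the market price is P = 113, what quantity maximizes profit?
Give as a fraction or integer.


In perfect competition, profit is maximized where P = MC.
113 = 23 + 18Q
90 = 18Q
Q* = 90/18 = 5

5


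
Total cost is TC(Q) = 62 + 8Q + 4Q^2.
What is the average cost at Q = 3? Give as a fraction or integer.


TC(3) = 62 + 8*3 + 4*3^2
TC(3) = 62 + 24 + 36 = 122
AC = TC/Q = 122/3 = 122/3

122/3


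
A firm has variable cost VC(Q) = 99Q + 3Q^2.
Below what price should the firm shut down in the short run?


AVC(Q) = VC(Q)/Q = 99 + 3Q
AVC is increasing in Q, so minimum AVC is at Q -> 0+.
Min AVC = 99
The firm should shut down if P < 99.

99


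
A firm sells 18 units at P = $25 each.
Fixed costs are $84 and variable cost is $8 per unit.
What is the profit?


Total Revenue = P * Q = 25 * 18 = $450
Total Cost = FC + VC*Q = 84 + 8*18 = $228
Profit = TR - TC = 450 - 228 = $222

$222


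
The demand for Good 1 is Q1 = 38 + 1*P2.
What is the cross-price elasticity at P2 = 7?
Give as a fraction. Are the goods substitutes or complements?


dQ1/dP2 = 1
At P2 = 7: Q1 = 38 + 1*7 = 45
Exy = (dQ1/dP2)(P2/Q1) = 1 * 7 / 45 = 7/45
Since Exy > 0, the goods are substitutes.

7/45 (substitutes)


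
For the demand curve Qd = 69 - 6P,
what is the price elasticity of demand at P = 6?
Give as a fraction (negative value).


dQ/dP = -6
At P = 6: Q = 69 - 6*6 = 33
E = (dQ/dP)(P/Q) = (-6)(6/33) = -12/11

-12/11


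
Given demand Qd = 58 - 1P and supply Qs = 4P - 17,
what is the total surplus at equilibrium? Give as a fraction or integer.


Find equilibrium: 58 - 1P = 4P - 17
58 + 17 = 5P
P* = 75/5 = 15
Q* = 4*15 - 17 = 43
Inverse demand: P = 58 - Q/1, so P_max = 58
Inverse supply: P = 17/4 + Q/4, so P_min = 17/4
CS = (1/2) * 43 * (58 - 15) = 1849/2
PS = (1/2) * 43 * (15 - 17/4) = 1849/8
TS = CS + PS = 1849/2 + 1849/8 = 9245/8

9245/8


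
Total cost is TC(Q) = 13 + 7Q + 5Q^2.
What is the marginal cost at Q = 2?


MC = dTC/dQ = 7 + 2*5*Q
At Q = 2:
MC = 7 + 10*2
MC = 7 + 20 = 27

27


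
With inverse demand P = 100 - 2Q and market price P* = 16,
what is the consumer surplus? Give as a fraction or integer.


Maximum willingness to pay (at Q=0): P_max = 100
Quantity demanded at P* = 16:
Q* = (100 - 16)/2 = 42
CS = (1/2) * Q* * (P_max - P*)
CS = (1/2) * 42 * (100 - 16)
CS = (1/2) * 42 * 84 = 1764

1764


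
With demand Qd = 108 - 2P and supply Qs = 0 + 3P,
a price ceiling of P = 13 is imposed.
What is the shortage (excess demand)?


At P = 13:
Qd = 108 - 2*13 = 82
Qs = 0 + 3*13 = 39
Shortage = Qd - Qs = 82 - 39 = 43

43


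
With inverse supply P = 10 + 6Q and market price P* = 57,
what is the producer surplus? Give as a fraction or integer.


Minimum supply price (at Q=0): P_min = 10
Quantity supplied at P* = 57:
Q* = (57 - 10)/6 = 47/6
PS = (1/2) * Q* * (P* - P_min)
PS = (1/2) * 47/6 * (57 - 10)
PS = (1/2) * 47/6 * 47 = 2209/12

2209/12


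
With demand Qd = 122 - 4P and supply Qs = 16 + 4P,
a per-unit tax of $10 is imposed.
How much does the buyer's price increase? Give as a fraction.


With a per-unit tax, the buyer's price increase depends on relative slopes.
Supply slope: d = 4, Demand slope: b = 4
Buyer's price increase = d * tax / (b + d)
= 4 * 10 / (4 + 4)
= 40 / 8 = 5

5


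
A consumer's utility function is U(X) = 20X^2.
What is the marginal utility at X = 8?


MU = dU/dX = 20*2*X^(2-1)
MU = 40*X^1
At X = 8:
MU = 40 * 8^1
MU = 40 * 8 = 320

320


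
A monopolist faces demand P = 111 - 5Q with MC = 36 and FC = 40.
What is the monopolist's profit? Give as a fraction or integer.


MR = MC: 111 - 10Q = 36
Q* = 15/2
P* = 111 - 5*15/2 = 147/2
Profit = (P* - MC)*Q* - FC
= (147/2 - 36)*15/2 - 40
= 75/2*15/2 - 40
= 1125/4 - 40 = 965/4

965/4


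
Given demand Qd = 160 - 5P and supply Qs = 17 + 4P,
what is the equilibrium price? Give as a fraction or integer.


At equilibrium, Qd = Qs.
160 - 5P = 17 + 4P
160 - 17 = 5P + 4P
143 = 9P
P* = 143/9 = 143/9

143/9


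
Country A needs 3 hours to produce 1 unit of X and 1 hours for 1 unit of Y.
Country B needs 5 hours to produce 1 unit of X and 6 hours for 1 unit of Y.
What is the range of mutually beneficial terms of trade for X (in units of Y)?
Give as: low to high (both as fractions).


Opportunity cost of X for Country A = hours_X / hours_Y = 3/1 = 3 units of Y
Opportunity cost of X for Country B = hours_X / hours_Y = 5/6 = 5/6 units of Y
Terms of trade must be between the two opportunity costs.
Range: 5/6 to 3

5/6 to 3


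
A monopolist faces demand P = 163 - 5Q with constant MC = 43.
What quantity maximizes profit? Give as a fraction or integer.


TR = P*Q = (163 - 5Q)Q = 163Q - 5Q^2
MR = dTR/dQ = 163 - 10Q
Set MR = MC:
163 - 10Q = 43
120 = 10Q
Q* = 120/10 = 12

12


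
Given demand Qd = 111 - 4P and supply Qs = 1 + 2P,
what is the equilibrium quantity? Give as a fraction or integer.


First find equilibrium price:
111 - 4P = 1 + 2P
P* = 110/6 = 55/3
Then substitute into demand:
Q* = 111 - 4 * 55/3 = 113/3

113/3


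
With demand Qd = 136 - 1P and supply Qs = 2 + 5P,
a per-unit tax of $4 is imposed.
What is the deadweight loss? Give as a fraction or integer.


Pre-tax equilibrium quantity: Q* = 341/3
Post-tax equilibrium quantity: Q_tax = 331/3
Reduction in quantity: Q* - Q_tax = 10/3
DWL = (1/2) * tax * (Q* - Q_tax)
DWL = (1/2) * 4 * 10/3 = 20/3

20/3


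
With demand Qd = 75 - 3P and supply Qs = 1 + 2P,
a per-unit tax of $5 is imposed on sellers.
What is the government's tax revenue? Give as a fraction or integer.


With tax on sellers, new supply: Qs' = 1 + 2(P - 5)
= 2P - 9
New equilibrium quantity:
Q_new = 123/5
Tax revenue = tax * Q_new = 5 * 123/5 = 123

123


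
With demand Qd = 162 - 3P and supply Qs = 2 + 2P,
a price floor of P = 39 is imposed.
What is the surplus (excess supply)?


At P = 39:
Qd = 162 - 3*39 = 45
Qs = 2 + 2*39 = 80
Surplus = Qs - Qd = 80 - 45 = 35

35


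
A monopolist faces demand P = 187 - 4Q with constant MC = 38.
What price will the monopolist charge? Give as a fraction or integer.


MR = 187 - 8Q
Set MR = MC: 187 - 8Q = 38
Q* = 149/8
Substitute into demand:
P* = 187 - 4*149/8 = 225/2

225/2


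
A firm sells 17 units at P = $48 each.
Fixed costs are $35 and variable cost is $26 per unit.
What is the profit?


Total Revenue = P * Q = 48 * 17 = $816
Total Cost = FC + VC*Q = 35 + 26*17 = $477
Profit = TR - TC = 816 - 477 = $339

$339


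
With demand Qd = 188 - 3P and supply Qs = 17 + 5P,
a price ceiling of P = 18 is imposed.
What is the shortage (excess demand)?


At P = 18:
Qd = 188 - 3*18 = 134
Qs = 17 + 5*18 = 107
Shortage = Qd - Qs = 134 - 107 = 27

27


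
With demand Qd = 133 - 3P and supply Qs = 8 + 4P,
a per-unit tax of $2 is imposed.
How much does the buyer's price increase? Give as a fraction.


With a per-unit tax, the buyer's price increase depends on relative slopes.
Supply slope: d = 4, Demand slope: b = 3
Buyer's price increase = d * tax / (b + d)
= 4 * 2 / (3 + 4)
= 8 / 7 = 8/7

8/7


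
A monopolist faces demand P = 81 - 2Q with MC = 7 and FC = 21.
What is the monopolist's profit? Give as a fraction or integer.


MR = MC: 81 - 4Q = 7
Q* = 37/2
P* = 81 - 2*37/2 = 44
Profit = (P* - MC)*Q* - FC
= (44 - 7)*37/2 - 21
= 37*37/2 - 21
= 1369/2 - 21 = 1327/2

1327/2


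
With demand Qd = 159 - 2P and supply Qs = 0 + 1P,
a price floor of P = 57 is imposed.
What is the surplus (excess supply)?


At P = 57:
Qd = 159 - 2*57 = 45
Qs = 0 + 1*57 = 57
Surplus = Qs - Qd = 57 - 45 = 12

12


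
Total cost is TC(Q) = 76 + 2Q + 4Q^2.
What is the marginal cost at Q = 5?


MC = dTC/dQ = 2 + 2*4*Q
At Q = 5:
MC = 2 + 8*5
MC = 2 + 40 = 42

42


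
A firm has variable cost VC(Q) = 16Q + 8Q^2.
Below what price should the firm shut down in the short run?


AVC(Q) = VC(Q)/Q = 16 + 8Q
AVC is increasing in Q, so minimum AVC is at Q -> 0+.
Min AVC = 16
The firm should shut down if P < 16.

16


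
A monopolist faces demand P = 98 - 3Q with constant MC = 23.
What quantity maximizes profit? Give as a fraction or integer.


TR = P*Q = (98 - 3Q)Q = 98Q - 3Q^2
MR = dTR/dQ = 98 - 6Q
Set MR = MC:
98 - 6Q = 23
75 = 6Q
Q* = 75/6 = 25/2

25/2


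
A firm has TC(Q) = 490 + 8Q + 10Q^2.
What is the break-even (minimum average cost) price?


AC(Q) = 490/Q + 8 + 10Q
To minimize: dAC/dQ = -490/Q^2 + 10 = 0
Q^2 = 490/10 = 49
Q* = 7
Min AC = 490/7 + 8 + 10*7
Min AC = 70 + 8 + 70 = 148

148


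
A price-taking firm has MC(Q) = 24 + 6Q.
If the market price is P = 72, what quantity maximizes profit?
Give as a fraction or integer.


In perfect competition, profit is maximized where P = MC.
72 = 24 + 6Q
48 = 6Q
Q* = 48/6 = 8

8


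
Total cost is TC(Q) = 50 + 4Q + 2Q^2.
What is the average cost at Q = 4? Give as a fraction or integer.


TC(4) = 50 + 4*4 + 2*4^2
TC(4) = 50 + 16 + 32 = 98
AC = TC/Q = 98/4 = 49/2

49/2


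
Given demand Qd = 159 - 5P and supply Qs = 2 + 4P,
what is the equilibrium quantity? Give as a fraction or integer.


First find equilibrium price:
159 - 5P = 2 + 4P
P* = 157/9 = 157/9
Then substitute into demand:
Q* = 159 - 5 * 157/9 = 646/9

646/9


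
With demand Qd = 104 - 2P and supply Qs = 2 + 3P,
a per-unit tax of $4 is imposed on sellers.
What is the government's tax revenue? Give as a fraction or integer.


With tax on sellers, new supply: Qs' = 2 + 3(P - 4)
= 3P - 10
New equilibrium quantity:
Q_new = 292/5
Tax revenue = tax * Q_new = 4 * 292/5 = 1168/5

1168/5


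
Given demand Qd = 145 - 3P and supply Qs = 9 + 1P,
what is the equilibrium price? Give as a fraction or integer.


At equilibrium, Qd = Qs.
145 - 3P = 9 + 1P
145 - 9 = 3P + 1P
136 = 4P
P* = 136/4 = 34

34


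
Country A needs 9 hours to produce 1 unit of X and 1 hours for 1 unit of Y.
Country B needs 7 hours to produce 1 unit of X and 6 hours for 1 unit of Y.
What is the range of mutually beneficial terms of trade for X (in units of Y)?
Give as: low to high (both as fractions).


Opportunity cost of X for Country A = hours_X / hours_Y = 9/1 = 9 units of Y
Opportunity cost of X for Country B = hours_X / hours_Y = 7/6 = 7/6 units of Y
Terms of trade must be between the two opportunity costs.
Range: 7/6 to 9

7/6 to 9


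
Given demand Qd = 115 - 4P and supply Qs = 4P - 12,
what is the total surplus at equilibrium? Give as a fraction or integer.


Find equilibrium: 115 - 4P = 4P - 12
115 + 12 = 8P
P* = 127/8 = 127/8
Q* = 4*127/8 - 12 = 103/2
Inverse demand: P = 115/4 - Q/4, so P_max = 115/4
Inverse supply: P = 3 + Q/4, so P_min = 3
CS = (1/2) * 103/2 * (115/4 - 127/8) = 10609/32
PS = (1/2) * 103/2 * (127/8 - 3) = 10609/32
TS = CS + PS = 10609/32 + 10609/32 = 10609/16

10609/16


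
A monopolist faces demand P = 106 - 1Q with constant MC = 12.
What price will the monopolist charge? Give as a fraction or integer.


MR = 106 - 2Q
Set MR = MC: 106 - 2Q = 12
Q* = 47
Substitute into demand:
P* = 106 - 1*47 = 59

59


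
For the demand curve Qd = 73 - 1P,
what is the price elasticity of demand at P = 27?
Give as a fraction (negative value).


dQ/dP = -1
At P = 27: Q = 73 - 1*27 = 46
E = (dQ/dP)(P/Q) = (-1)(27/46) = -27/46

-27/46


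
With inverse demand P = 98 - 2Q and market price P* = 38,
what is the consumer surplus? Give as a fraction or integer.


Maximum willingness to pay (at Q=0): P_max = 98
Quantity demanded at P* = 38:
Q* = (98 - 38)/2 = 30
CS = (1/2) * Q* * (P_max - P*)
CS = (1/2) * 30 * (98 - 38)
CS = (1/2) * 30 * 60 = 900

900


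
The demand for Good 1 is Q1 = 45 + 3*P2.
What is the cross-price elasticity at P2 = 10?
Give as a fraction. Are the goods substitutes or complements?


dQ1/dP2 = 3
At P2 = 10: Q1 = 45 + 3*10 = 75
Exy = (dQ1/dP2)(P2/Q1) = 3 * 10 / 75 = 2/5
Since Exy > 0, the goods are substitutes.

2/5 (substitutes)


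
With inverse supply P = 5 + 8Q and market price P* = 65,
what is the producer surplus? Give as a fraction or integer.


Minimum supply price (at Q=0): P_min = 5
Quantity supplied at P* = 65:
Q* = (65 - 5)/8 = 15/2
PS = (1/2) * Q* * (P* - P_min)
PS = (1/2) * 15/2 * (65 - 5)
PS = (1/2) * 15/2 * 60 = 225

225


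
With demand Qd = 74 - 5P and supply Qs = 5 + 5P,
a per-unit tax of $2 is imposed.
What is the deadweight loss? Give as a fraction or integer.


Pre-tax equilibrium quantity: Q* = 79/2
Post-tax equilibrium quantity: Q_tax = 69/2
Reduction in quantity: Q* - Q_tax = 5
DWL = (1/2) * tax * (Q* - Q_tax)
DWL = (1/2) * 2 * 5 = 5

5


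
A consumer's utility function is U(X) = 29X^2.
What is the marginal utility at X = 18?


MU = dU/dX = 29*2*X^(2-1)
MU = 58*X^1
At X = 18:
MU = 58 * 18^1
MU = 58 * 18 = 1044

1044


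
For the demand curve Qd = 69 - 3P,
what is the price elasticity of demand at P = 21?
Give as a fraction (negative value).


dQ/dP = -3
At P = 21: Q = 69 - 3*21 = 6
E = (dQ/dP)(P/Q) = (-3)(21/6) = -21/2

-21/2


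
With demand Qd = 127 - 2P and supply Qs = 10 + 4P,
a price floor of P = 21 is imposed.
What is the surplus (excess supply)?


At P = 21:
Qd = 127 - 2*21 = 85
Qs = 10 + 4*21 = 94
Surplus = Qs - Qd = 94 - 85 = 9

9


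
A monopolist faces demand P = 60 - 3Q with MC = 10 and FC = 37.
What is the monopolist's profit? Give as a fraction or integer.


MR = MC: 60 - 6Q = 10
Q* = 25/3
P* = 60 - 3*25/3 = 35
Profit = (P* - MC)*Q* - FC
= (35 - 10)*25/3 - 37
= 25*25/3 - 37
= 625/3 - 37 = 514/3

514/3


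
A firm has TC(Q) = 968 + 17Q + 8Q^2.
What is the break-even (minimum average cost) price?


AC(Q) = 968/Q + 17 + 8Q
To minimize: dAC/dQ = -968/Q^2 + 8 = 0
Q^2 = 968/8 = 121
Q* = 11
Min AC = 968/11 + 17 + 8*11
Min AC = 88 + 17 + 88 = 193

193


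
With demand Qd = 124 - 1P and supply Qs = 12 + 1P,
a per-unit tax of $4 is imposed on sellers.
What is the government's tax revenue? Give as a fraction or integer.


With tax on sellers, new supply: Qs' = 12 + 1(P - 4)
= 8 + 1P
New equilibrium quantity:
Q_new = 66
Tax revenue = tax * Q_new = 4 * 66 = 264

264


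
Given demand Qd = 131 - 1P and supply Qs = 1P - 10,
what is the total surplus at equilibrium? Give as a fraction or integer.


Find equilibrium: 131 - 1P = 1P - 10
131 + 10 = 2P
P* = 141/2 = 141/2
Q* = 1*141/2 - 10 = 121/2
Inverse demand: P = 131 - Q/1, so P_max = 131
Inverse supply: P = 10 + Q/1, so P_min = 10
CS = (1/2) * 121/2 * (131 - 141/2) = 14641/8
PS = (1/2) * 121/2 * (141/2 - 10) = 14641/8
TS = CS + PS = 14641/8 + 14641/8 = 14641/4

14641/4


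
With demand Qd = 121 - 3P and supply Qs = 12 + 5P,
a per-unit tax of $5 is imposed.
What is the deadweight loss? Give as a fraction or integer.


Pre-tax equilibrium quantity: Q* = 641/8
Post-tax equilibrium quantity: Q_tax = 283/4
Reduction in quantity: Q* - Q_tax = 75/8
DWL = (1/2) * tax * (Q* - Q_tax)
DWL = (1/2) * 5 * 75/8 = 375/16

375/16


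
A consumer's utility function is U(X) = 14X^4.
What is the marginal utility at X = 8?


MU = dU/dX = 14*4*X^(4-1)
MU = 56*X^3
At X = 8:
MU = 56 * 8^3
MU = 56 * 512 = 28672

28672


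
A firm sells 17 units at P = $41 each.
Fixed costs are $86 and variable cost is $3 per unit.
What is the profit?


Total Revenue = P * Q = 41 * 17 = $697
Total Cost = FC + VC*Q = 86 + 3*17 = $137
Profit = TR - TC = 697 - 137 = $560

$560


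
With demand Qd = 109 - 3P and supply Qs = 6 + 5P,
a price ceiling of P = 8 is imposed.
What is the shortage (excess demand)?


At P = 8:
Qd = 109 - 3*8 = 85
Qs = 6 + 5*8 = 46
Shortage = Qd - Qs = 85 - 46 = 39

39


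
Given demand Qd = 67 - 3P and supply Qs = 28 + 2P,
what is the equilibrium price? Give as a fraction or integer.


At equilibrium, Qd = Qs.
67 - 3P = 28 + 2P
67 - 28 = 3P + 2P
39 = 5P
P* = 39/5 = 39/5

39/5


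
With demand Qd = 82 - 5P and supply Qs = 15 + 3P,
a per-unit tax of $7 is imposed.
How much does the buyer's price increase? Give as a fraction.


With a per-unit tax, the buyer's price increase depends on relative slopes.
Supply slope: d = 3, Demand slope: b = 5
Buyer's price increase = d * tax / (b + d)
= 3 * 7 / (5 + 3)
= 21 / 8 = 21/8

21/8


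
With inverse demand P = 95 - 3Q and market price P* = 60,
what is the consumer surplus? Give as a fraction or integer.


Maximum willingness to pay (at Q=0): P_max = 95
Quantity demanded at P* = 60:
Q* = (95 - 60)/3 = 35/3
CS = (1/2) * Q* * (P_max - P*)
CS = (1/2) * 35/3 * (95 - 60)
CS = (1/2) * 35/3 * 35 = 1225/6

1225/6


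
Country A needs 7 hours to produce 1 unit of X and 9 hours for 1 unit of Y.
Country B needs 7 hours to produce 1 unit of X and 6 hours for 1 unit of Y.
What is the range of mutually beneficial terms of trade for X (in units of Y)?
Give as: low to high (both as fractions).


Opportunity cost of X for Country A = hours_X / hours_Y = 7/9 = 7/9 units of Y
Opportunity cost of X for Country B = hours_X / hours_Y = 7/6 = 7/6 units of Y
Terms of trade must be between the two opportunity costs.
Range: 7/9 to 7/6

7/9 to 7/6


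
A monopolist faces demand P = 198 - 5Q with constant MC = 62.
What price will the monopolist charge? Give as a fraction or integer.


MR = 198 - 10Q
Set MR = MC: 198 - 10Q = 62
Q* = 68/5
Substitute into demand:
P* = 198 - 5*68/5 = 130

130


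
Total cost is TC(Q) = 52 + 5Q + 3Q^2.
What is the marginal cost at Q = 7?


MC = dTC/dQ = 5 + 2*3*Q
At Q = 7:
MC = 5 + 6*7
MC = 5 + 42 = 47

47


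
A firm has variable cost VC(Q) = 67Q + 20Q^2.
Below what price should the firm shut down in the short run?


AVC(Q) = VC(Q)/Q = 67 + 20Q
AVC is increasing in Q, so minimum AVC is at Q -> 0+.
Min AVC = 67
The firm should shut down if P < 67.

67


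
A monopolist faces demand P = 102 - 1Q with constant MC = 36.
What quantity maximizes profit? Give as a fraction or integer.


TR = P*Q = (102 - 1Q)Q = 102Q - 1Q^2
MR = dTR/dQ = 102 - 2Q
Set MR = MC:
102 - 2Q = 36
66 = 2Q
Q* = 66/2 = 33

33


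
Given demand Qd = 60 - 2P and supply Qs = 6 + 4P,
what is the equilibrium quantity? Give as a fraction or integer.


First find equilibrium price:
60 - 2P = 6 + 4P
P* = 54/6 = 9
Then substitute into demand:
Q* = 60 - 2 * 9 = 42

42


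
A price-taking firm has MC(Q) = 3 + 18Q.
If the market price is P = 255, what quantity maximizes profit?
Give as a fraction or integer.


In perfect competition, profit is maximized where P = MC.
255 = 3 + 18Q
252 = 18Q
Q* = 252/18 = 14

14


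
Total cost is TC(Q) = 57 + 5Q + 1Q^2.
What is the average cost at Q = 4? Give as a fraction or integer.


TC(4) = 57 + 5*4 + 1*4^2
TC(4) = 57 + 20 + 16 = 93
AC = TC/Q = 93/4 = 93/4

93/4


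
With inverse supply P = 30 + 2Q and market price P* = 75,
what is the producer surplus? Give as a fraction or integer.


Minimum supply price (at Q=0): P_min = 30
Quantity supplied at P* = 75:
Q* = (75 - 30)/2 = 45/2
PS = (1/2) * Q* * (P* - P_min)
PS = (1/2) * 45/2 * (75 - 30)
PS = (1/2) * 45/2 * 45 = 2025/4

2025/4


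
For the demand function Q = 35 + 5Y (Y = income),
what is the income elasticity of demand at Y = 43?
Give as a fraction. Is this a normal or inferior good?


dQ/dY = 5
At Y = 43: Q = 35 + 5*43 = 250
Ey = (dQ/dY)(Y/Q) = 5 * 43 / 250 = 43/50
Since Ey > 0, this is a normal good.

43/50 (normal good)


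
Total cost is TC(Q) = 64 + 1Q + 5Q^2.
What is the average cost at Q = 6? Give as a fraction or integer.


TC(6) = 64 + 1*6 + 5*6^2
TC(6) = 64 + 6 + 180 = 250
AC = TC/Q = 250/6 = 125/3

125/3


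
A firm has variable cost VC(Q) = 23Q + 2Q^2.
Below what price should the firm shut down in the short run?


AVC(Q) = VC(Q)/Q = 23 + 2Q
AVC is increasing in Q, so minimum AVC is at Q -> 0+.
Min AVC = 23
The firm should shut down if P < 23.

23


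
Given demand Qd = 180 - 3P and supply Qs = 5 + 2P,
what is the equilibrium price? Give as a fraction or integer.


At equilibrium, Qd = Qs.
180 - 3P = 5 + 2P
180 - 5 = 3P + 2P
175 = 5P
P* = 175/5 = 35

35


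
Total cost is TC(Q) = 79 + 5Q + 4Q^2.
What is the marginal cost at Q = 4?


MC = dTC/dQ = 5 + 2*4*Q
At Q = 4:
MC = 5 + 8*4
MC = 5 + 32 = 37

37


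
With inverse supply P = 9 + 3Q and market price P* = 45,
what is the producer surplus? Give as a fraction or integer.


Minimum supply price (at Q=0): P_min = 9
Quantity supplied at P* = 45:
Q* = (45 - 9)/3 = 12
PS = (1/2) * Q* * (P* - P_min)
PS = (1/2) * 12 * (45 - 9)
PS = (1/2) * 12 * 36 = 216

216


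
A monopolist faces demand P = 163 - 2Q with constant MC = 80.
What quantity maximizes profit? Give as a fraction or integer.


TR = P*Q = (163 - 2Q)Q = 163Q - 2Q^2
MR = dTR/dQ = 163 - 4Q
Set MR = MC:
163 - 4Q = 80
83 = 4Q
Q* = 83/4 = 83/4

83/4


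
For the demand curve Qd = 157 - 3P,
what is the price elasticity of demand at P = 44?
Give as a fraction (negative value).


dQ/dP = -3
At P = 44: Q = 157 - 3*44 = 25
E = (dQ/dP)(P/Q) = (-3)(44/25) = -132/25

-132/25


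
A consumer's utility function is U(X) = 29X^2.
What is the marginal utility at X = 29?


MU = dU/dX = 29*2*X^(2-1)
MU = 58*X^1
At X = 29:
MU = 58 * 29^1
MU = 58 * 29 = 1682

1682


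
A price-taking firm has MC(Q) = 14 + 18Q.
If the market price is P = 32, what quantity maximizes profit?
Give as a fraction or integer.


In perfect competition, profit is maximized where P = MC.
32 = 14 + 18Q
18 = 18Q
Q* = 18/18 = 1

1


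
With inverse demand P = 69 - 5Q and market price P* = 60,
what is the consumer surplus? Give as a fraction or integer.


Maximum willingness to pay (at Q=0): P_max = 69
Quantity demanded at P* = 60:
Q* = (69 - 60)/5 = 9/5
CS = (1/2) * Q* * (P_max - P*)
CS = (1/2) * 9/5 * (69 - 60)
CS = (1/2) * 9/5 * 9 = 81/10

81/10


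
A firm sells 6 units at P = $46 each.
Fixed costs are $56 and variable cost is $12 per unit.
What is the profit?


Total Revenue = P * Q = 46 * 6 = $276
Total Cost = FC + VC*Q = 56 + 12*6 = $128
Profit = TR - TC = 276 - 128 = $148

$148


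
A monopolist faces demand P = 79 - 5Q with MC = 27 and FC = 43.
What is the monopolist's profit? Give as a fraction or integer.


MR = MC: 79 - 10Q = 27
Q* = 26/5
P* = 79 - 5*26/5 = 53
Profit = (P* - MC)*Q* - FC
= (53 - 27)*26/5 - 43
= 26*26/5 - 43
= 676/5 - 43 = 461/5

461/5


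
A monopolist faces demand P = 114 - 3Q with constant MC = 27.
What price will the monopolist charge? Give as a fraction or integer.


MR = 114 - 6Q
Set MR = MC: 114 - 6Q = 27
Q* = 29/2
Substitute into demand:
P* = 114 - 3*29/2 = 141/2

141/2


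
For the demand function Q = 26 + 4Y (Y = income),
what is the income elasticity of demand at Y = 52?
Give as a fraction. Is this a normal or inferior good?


dQ/dY = 4
At Y = 52: Q = 26 + 4*52 = 234
Ey = (dQ/dY)(Y/Q) = 4 * 52 / 234 = 8/9
Since Ey > 0, this is a normal good.

8/9 (normal good)


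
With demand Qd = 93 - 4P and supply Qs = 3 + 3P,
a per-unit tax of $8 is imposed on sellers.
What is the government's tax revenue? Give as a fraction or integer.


With tax on sellers, new supply: Qs' = 3 + 3(P - 8)
= 3P - 21
New equilibrium quantity:
Q_new = 195/7
Tax revenue = tax * Q_new = 8 * 195/7 = 1560/7

1560/7


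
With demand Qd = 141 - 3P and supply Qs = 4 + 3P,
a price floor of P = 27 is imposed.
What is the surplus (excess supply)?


At P = 27:
Qd = 141 - 3*27 = 60
Qs = 4 + 3*27 = 85
Surplus = Qs - Qd = 85 - 60 = 25

25


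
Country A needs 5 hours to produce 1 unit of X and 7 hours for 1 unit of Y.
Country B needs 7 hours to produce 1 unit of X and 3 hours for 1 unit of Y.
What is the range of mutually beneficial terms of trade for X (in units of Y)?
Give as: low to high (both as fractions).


Opportunity cost of X for Country A = hours_X / hours_Y = 5/7 = 5/7 units of Y
Opportunity cost of X for Country B = hours_X / hours_Y = 7/3 = 7/3 units of Y
Terms of trade must be between the two opportunity costs.
Range: 5/7 to 7/3

5/7 to 7/3


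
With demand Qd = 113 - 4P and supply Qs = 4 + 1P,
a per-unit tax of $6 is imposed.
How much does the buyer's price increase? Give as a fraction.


With a per-unit tax, the buyer's price increase depends on relative slopes.
Supply slope: d = 1, Demand slope: b = 4
Buyer's price increase = d * tax / (b + d)
= 1 * 6 / (4 + 1)
= 6 / 5 = 6/5

6/5


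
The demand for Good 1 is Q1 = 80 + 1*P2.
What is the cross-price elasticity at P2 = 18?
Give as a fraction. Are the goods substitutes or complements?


dQ1/dP2 = 1
At P2 = 18: Q1 = 80 + 1*18 = 98
Exy = (dQ1/dP2)(P2/Q1) = 1 * 18 / 98 = 9/49
Since Exy > 0, the goods are substitutes.

9/49 (substitutes)


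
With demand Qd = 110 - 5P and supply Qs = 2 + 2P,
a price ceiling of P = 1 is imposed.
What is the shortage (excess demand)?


At P = 1:
Qd = 110 - 5*1 = 105
Qs = 2 + 2*1 = 4
Shortage = Qd - Qs = 105 - 4 = 101

101


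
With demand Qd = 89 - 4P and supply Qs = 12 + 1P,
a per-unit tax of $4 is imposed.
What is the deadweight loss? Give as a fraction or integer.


Pre-tax equilibrium quantity: Q* = 137/5
Post-tax equilibrium quantity: Q_tax = 121/5
Reduction in quantity: Q* - Q_tax = 16/5
DWL = (1/2) * tax * (Q* - Q_tax)
DWL = (1/2) * 4 * 16/5 = 32/5

32/5


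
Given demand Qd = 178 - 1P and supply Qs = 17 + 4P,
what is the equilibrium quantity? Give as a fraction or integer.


First find equilibrium price:
178 - 1P = 17 + 4P
P* = 161/5 = 161/5
Then substitute into demand:
Q* = 178 - 1 * 161/5 = 729/5

729/5


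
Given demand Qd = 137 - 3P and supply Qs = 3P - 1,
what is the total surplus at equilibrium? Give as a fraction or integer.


Find equilibrium: 137 - 3P = 3P - 1
137 + 1 = 6P
P* = 138/6 = 23
Q* = 3*23 - 1 = 68
Inverse demand: P = 137/3 - Q/3, so P_max = 137/3
Inverse supply: P = 1/3 + Q/3, so P_min = 1/3
CS = (1/2) * 68 * (137/3 - 23) = 2312/3
PS = (1/2) * 68 * (23 - 1/3) = 2312/3
TS = CS + PS = 2312/3 + 2312/3 = 4624/3

4624/3


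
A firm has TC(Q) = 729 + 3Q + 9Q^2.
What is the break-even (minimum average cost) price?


AC(Q) = 729/Q + 3 + 9Q
To minimize: dAC/dQ = -729/Q^2 + 9 = 0
Q^2 = 729/9 = 81
Q* = 9
Min AC = 729/9 + 3 + 9*9
Min AC = 81 + 3 + 81 = 165

165


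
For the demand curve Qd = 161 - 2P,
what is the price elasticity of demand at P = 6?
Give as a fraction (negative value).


dQ/dP = -2
At P = 6: Q = 161 - 2*6 = 149
E = (dQ/dP)(P/Q) = (-2)(6/149) = -12/149

-12/149


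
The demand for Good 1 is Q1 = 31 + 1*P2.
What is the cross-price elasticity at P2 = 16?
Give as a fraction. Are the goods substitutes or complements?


dQ1/dP2 = 1
At P2 = 16: Q1 = 31 + 1*16 = 47
Exy = (dQ1/dP2)(P2/Q1) = 1 * 16 / 47 = 16/47
Since Exy > 0, the goods are substitutes.

16/47 (substitutes)


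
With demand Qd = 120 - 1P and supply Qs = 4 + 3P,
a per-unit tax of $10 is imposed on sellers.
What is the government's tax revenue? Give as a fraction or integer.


With tax on sellers, new supply: Qs' = 4 + 3(P - 10)
= 3P - 26
New equilibrium quantity:
Q_new = 167/2
Tax revenue = tax * Q_new = 10 * 167/2 = 835

835


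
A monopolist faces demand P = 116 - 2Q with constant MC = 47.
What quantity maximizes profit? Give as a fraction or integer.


TR = P*Q = (116 - 2Q)Q = 116Q - 2Q^2
MR = dTR/dQ = 116 - 4Q
Set MR = MC:
116 - 4Q = 47
69 = 4Q
Q* = 69/4 = 69/4

69/4


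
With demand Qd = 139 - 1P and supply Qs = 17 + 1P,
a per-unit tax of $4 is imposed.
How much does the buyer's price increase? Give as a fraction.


With a per-unit tax, the buyer's price increase depends on relative slopes.
Supply slope: d = 1, Demand slope: b = 1
Buyer's price increase = d * tax / (b + d)
= 1 * 4 / (1 + 1)
= 4 / 2 = 2

2


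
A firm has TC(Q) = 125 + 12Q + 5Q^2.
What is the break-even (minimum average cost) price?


AC(Q) = 125/Q + 12 + 5Q
To minimize: dAC/dQ = -125/Q^2 + 5 = 0
Q^2 = 125/5 = 25
Q* = 5
Min AC = 125/5 + 12 + 5*5
Min AC = 25 + 12 + 25 = 62

62


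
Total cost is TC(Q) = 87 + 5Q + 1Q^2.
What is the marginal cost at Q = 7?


MC = dTC/dQ = 5 + 2*1*Q
At Q = 7:
MC = 5 + 2*7
MC = 5 + 14 = 19

19


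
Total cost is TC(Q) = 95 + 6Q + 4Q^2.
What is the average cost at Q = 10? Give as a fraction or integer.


TC(10) = 95 + 6*10 + 4*10^2
TC(10) = 95 + 60 + 400 = 555
AC = TC/Q = 555/10 = 111/2

111/2


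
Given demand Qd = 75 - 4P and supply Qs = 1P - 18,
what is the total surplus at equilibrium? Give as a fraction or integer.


Find equilibrium: 75 - 4P = 1P - 18
75 + 18 = 5P
P* = 93/5 = 93/5
Q* = 1*93/5 - 18 = 3/5
Inverse demand: P = 75/4 - Q/4, so P_max = 75/4
Inverse supply: P = 18 + Q/1, so P_min = 18
CS = (1/2) * 3/5 * (75/4 - 93/5) = 9/200
PS = (1/2) * 3/5 * (93/5 - 18) = 9/50
TS = CS + PS = 9/200 + 9/50 = 9/40

9/40


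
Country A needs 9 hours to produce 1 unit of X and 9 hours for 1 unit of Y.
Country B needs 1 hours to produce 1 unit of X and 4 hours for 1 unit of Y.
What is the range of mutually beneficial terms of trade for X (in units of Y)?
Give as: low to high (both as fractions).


Opportunity cost of X for Country A = hours_X / hours_Y = 9/9 = 1 units of Y
Opportunity cost of X for Country B = hours_X / hours_Y = 1/4 = 1/4 units of Y
Terms of trade must be between the two opportunity costs.
Range: 1/4 to 1

1/4 to 1


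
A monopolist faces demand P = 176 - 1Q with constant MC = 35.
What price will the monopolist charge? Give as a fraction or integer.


MR = 176 - 2Q
Set MR = MC: 176 - 2Q = 35
Q* = 141/2
Substitute into demand:
P* = 176 - 1*141/2 = 211/2

211/2


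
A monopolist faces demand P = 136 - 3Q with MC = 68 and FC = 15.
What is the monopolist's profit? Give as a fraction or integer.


MR = MC: 136 - 6Q = 68
Q* = 34/3
P* = 136 - 3*34/3 = 102
Profit = (P* - MC)*Q* - FC
= (102 - 68)*34/3 - 15
= 34*34/3 - 15
= 1156/3 - 15 = 1111/3

1111/3


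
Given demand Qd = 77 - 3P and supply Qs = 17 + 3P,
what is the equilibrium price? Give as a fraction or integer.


At equilibrium, Qd = Qs.
77 - 3P = 17 + 3P
77 - 17 = 3P + 3P
60 = 6P
P* = 60/6 = 10

10


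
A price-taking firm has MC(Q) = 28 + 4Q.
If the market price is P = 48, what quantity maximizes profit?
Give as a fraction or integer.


In perfect competition, profit is maximized where P = MC.
48 = 28 + 4Q
20 = 4Q
Q* = 20/4 = 5

5


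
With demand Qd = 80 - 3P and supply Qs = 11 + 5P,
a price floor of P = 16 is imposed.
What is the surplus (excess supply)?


At P = 16:
Qd = 80 - 3*16 = 32
Qs = 11 + 5*16 = 91
Surplus = Qs - Qd = 91 - 32 = 59

59


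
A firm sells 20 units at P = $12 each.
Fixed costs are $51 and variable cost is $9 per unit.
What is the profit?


Total Revenue = P * Q = 12 * 20 = $240
Total Cost = FC + VC*Q = 51 + 9*20 = $231
Profit = TR - TC = 240 - 231 = $9

$9


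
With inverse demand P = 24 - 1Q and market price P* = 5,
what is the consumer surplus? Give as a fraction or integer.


Maximum willingness to pay (at Q=0): P_max = 24
Quantity demanded at P* = 5:
Q* = (24 - 5)/1 = 19
CS = (1/2) * Q* * (P_max - P*)
CS = (1/2) * 19 * (24 - 5)
CS = (1/2) * 19 * 19 = 361/2

361/2


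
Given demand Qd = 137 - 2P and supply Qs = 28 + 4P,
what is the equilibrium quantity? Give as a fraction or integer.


First find equilibrium price:
137 - 2P = 28 + 4P
P* = 109/6 = 109/6
Then substitute into demand:
Q* = 137 - 2 * 109/6 = 302/3

302/3


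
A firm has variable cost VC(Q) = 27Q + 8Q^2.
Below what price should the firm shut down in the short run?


AVC(Q) = VC(Q)/Q = 27 + 8Q
AVC is increasing in Q, so minimum AVC is at Q -> 0+.
Min AVC = 27
The firm should shut down if P < 27.

27


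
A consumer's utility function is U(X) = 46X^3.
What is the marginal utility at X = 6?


MU = dU/dX = 46*3*X^(3-1)
MU = 138*X^2
At X = 6:
MU = 138 * 6^2
MU = 138 * 36 = 4968

4968


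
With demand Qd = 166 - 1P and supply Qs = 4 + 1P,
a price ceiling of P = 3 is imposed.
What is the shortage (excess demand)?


At P = 3:
Qd = 166 - 1*3 = 163
Qs = 4 + 1*3 = 7
Shortage = Qd - Qs = 163 - 7 = 156

156


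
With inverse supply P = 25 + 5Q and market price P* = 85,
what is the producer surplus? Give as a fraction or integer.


Minimum supply price (at Q=0): P_min = 25
Quantity supplied at P* = 85:
Q* = (85 - 25)/5 = 12
PS = (1/2) * Q* * (P* - P_min)
PS = (1/2) * 12 * (85 - 25)
PS = (1/2) * 12 * 60 = 360

360


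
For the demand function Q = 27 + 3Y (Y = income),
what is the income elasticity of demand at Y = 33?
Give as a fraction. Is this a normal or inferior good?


dQ/dY = 3
At Y = 33: Q = 27 + 3*33 = 126
Ey = (dQ/dY)(Y/Q) = 3 * 33 / 126 = 11/14
Since Ey > 0, this is a normal good.

11/14 (normal good)


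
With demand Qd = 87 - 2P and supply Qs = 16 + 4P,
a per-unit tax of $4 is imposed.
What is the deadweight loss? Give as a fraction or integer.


Pre-tax equilibrium quantity: Q* = 190/3
Post-tax equilibrium quantity: Q_tax = 58
Reduction in quantity: Q* - Q_tax = 16/3
DWL = (1/2) * tax * (Q* - Q_tax)
DWL = (1/2) * 4 * 16/3 = 32/3

32/3


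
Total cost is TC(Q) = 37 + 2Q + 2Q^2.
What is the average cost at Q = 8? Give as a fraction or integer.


TC(8) = 37 + 2*8 + 2*8^2
TC(8) = 37 + 16 + 128 = 181
AC = TC/Q = 181/8 = 181/8

181/8


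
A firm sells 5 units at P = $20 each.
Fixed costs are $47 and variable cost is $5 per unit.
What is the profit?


Total Revenue = P * Q = 20 * 5 = $100
Total Cost = FC + VC*Q = 47 + 5*5 = $72
Profit = TR - TC = 100 - 72 = $28

$28
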